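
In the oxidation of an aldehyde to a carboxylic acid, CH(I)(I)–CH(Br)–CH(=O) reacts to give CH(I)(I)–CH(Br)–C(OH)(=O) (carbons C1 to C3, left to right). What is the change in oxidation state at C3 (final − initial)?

+2

Before: C3 has 1 bond to C, 1 bond to H, 2 bonds to O → oxidation state +1.
After: C3 has 1 bond to C, 3 bonds to O → oxidation state +3.
Δ = +3 − (+1) = +2, so this is an oxidation at C3.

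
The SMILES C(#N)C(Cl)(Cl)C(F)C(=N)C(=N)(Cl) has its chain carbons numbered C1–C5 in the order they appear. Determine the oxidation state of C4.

C4 has one bond to C (0), one bond to C (0), a double bond to N (2×+1 = +2).
Oxidation state = 0 + 0 + 2 = +2.

+2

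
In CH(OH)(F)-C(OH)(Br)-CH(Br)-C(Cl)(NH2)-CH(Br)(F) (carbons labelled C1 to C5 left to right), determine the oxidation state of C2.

Bonds to more-electronegative neighbours contribute +1 each, bonds to H or metals contribute −1 each, and C–C bonds contribute 0.
C2 has one bond to C (0), one bond to C (0), one bond to O (+1), one bond to Br (+1).
Oxidation state = 0 + 0 + 1 + 1 = +2.

+2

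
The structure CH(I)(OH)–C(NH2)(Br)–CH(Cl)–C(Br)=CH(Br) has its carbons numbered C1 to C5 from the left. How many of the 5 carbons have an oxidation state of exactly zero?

2

Tallying each carbon's bonds:
C1: 1C, 1H, 1O, 1I → 0 − 1 + 1 + 1 = +1
C2: 2C, 1N, 1Br → 0 + 1 + 1 = +2
C3: 2C, 1H, 1Cl → 0 − 1 + 1 = 0
C4: 3C, 1Br → 0 + 1 = +1
C5: 2C, 1H, 1Br → 0 − 1 + 1 = 0
2 carbons (C3, C5) meet the condition.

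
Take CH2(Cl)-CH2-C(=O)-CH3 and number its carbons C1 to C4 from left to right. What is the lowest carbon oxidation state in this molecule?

-3

Count +1 for every bond to an atom more electronegative than carbon and −1 for every bond to one less electronegative; C–C bonds are 0. Tallying each carbon:
C1: 1C, 2H, 1Cl → 0 − 2 + 1 = -1
C2: 2C, 2H → 0 − 2 = -2
C3: 2C, 2O → 0 + 2 = +2
C4: 1C, 3H → 0 − 3 = -3
The lowest value is -3.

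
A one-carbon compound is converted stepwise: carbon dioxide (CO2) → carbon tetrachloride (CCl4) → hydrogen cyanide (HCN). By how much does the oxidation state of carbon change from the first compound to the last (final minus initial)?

Carbon oxidation states along the series — carbon dioxide: +4, carbon tetrachloride: +4, hydrogen cyanide: +2.
Net change = +2 − (+4) = -2.

-2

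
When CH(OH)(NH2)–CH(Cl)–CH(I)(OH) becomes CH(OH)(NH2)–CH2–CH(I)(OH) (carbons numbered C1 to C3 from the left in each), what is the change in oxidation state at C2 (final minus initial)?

-2

Before: C2 has 2 bonds to C, 1 bond to H, 1 bond to Cl → oxidation state 0.
After: C2 has 2 bonds to C, 2 bonds to H → oxidation state -2.
Δ = -2 − (0) = -2, so this is a reduction at C2.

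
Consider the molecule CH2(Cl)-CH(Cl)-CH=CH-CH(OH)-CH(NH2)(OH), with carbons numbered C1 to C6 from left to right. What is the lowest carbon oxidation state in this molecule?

-1

Tallying each carbon's bonds:
C1: 1C, 2H, 1Cl → 0 − 2 + 1 = -1
C2: 2C, 1H, 1Cl → 0 − 1 + 1 = 0
C3: 3C, 1H → 0 − 1 = -1
C4: 3C, 1H → 0 − 1 = -1
C5: 2C, 1H, 1O → 0 − 1 + 1 = 0
C6: 1C, 1H, 1O, 1N → 0 − 1 + 1 + 1 = +1
The lowest value is -1.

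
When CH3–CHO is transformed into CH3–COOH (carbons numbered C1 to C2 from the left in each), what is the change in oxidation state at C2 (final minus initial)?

Before: C2 has 1 bond to C, 1 bond to H, 2 bonds to O → oxidation state +1.
After: C2 has 1 bond to C, 3 bonds to O → oxidation state +3.
Δ = +3 − (+1) = +2, so this is an oxidation at C2.

+2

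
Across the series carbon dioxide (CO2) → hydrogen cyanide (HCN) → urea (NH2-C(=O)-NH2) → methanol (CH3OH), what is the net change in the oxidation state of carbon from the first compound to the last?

-6

Carbon oxidation states along the series — carbon dioxide: +4, hydrogen cyanide: +2, urea: +4, methanol: -2.
Net change = -2 − (+4) = -6.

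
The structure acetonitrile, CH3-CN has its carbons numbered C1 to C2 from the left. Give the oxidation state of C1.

-3

C1 has one bond to H (-1), one bond to H (-1), one bond to H (-1), one bond to C (0).
Oxidation state = -1 − 1 − 1 + 0 = -3.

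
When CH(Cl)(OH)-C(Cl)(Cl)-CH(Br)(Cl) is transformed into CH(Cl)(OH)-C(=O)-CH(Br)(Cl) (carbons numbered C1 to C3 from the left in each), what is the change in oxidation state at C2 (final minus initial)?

Before: C2 has 2 bonds to C, 2 bonds to Cl → oxidation state +2.
After: C2 has 2 bonds to C, 2 bonds to O → oxidation state +2.
Δ = +2 − (+2) = 0, so no net redox change at C2.

0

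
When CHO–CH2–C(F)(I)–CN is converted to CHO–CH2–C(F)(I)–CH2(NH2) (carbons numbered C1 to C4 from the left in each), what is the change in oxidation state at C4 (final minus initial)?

-4

Before: C4 has 1 bond to C, 3 bonds to N → oxidation state +3.
After: C4 has 1 bond to C, 2 bonds to H, 1 bond to N → oxidation state -1.
Δ = -1 − (+3) = -4, so this is a reduction at C4.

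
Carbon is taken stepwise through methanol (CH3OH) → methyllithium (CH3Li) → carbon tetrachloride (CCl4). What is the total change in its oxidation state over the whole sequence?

+6

Carbon oxidation states along the series — methanol: -2, methyllithium: -4, carbon tetrachloride: +4.
Net change = +4 − (-2) = +6.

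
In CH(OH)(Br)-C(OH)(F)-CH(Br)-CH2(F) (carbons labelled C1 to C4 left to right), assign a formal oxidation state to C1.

Each bond to a more electronegative atom (O, N, halogen) counts +1, each bond to a less electronegative atom (H, metal, B, Si) counts −1, and each C–C bond counts 0.
C1 has one bond to C (0), one bond to O (+1), one bond to H (-1), one bond to Br (+1).
Oxidation state = 0 + 1 − 1 + 1 = +1.

+1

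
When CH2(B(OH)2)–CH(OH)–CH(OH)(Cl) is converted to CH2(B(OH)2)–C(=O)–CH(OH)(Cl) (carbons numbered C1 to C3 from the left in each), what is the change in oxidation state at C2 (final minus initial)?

+2

Before: C2 has 2 bonds to C, 1 bond to H, 1 bond to O → oxidation state 0.
After: C2 has 2 bonds to C, 2 bonds to O → oxidation state +2.
Δ = +2 − (0) = +2, so this is an oxidation at C2.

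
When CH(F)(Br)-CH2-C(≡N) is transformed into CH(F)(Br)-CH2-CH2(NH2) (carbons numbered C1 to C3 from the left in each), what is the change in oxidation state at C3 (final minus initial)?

Before: C3 has 1 bond to C, 3 bonds to N → oxidation state +3.
After: C3 has 1 bond to C, 2 bonds to H, 1 bond to N → oxidation state -1.
Δ = -1 − (+3) = -4, so this is a reduction at C3.

-4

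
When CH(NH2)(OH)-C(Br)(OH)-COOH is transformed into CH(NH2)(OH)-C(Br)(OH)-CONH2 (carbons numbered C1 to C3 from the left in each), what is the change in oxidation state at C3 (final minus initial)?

Before: C3 has 1 bond to C, 3 bonds to O → oxidation state +3.
After: C3 has 1 bond to C, 2 bonds to O, 1 bond to N → oxidation state +3.
Δ = +3 − (+3) = 0, so no net redox change at C3.

0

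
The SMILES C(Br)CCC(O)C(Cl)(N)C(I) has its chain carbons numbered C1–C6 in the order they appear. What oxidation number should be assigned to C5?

+2

Each bond to a more electronegative atom (O, N, halogen) counts +1, each bond to a less electronegative atom (H, metal, B, Si) counts −1, and each C–C bond counts 0.
C5 has one bond to C (0), one bond to C (0), one bond to Cl (+1), one bond to N (+1).
Oxidation state = 0 + 0 + 1 + 1 = +2.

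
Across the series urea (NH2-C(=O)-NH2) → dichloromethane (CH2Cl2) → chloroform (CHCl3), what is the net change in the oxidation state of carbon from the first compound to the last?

-2

Carbon oxidation states along the series — urea: +4, dichloromethane: 0, chloroform: +2.
Net change = +2 − (+4) = -2.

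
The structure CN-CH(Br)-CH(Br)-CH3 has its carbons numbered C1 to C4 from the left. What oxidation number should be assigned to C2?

C2 has one bond to C (0), one bond to C (0), one bond to Br (+1), one bond to H (-1).
Oxidation state = 0 + 0 + 1 − 1 = 0.

0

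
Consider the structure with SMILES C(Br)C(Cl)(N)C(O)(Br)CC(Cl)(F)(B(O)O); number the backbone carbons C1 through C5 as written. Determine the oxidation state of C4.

-2

Bonds to more-electronegative neighbours contribute +1 each, bonds to H or metals contribute −1 each, and C–C bonds contribute 0.
C4 has one bond to C (0), one bond to C (0), one bond to H (-1), one bond to H (-1).
Oxidation state = 0 + 0 − 1 − 1 = -2.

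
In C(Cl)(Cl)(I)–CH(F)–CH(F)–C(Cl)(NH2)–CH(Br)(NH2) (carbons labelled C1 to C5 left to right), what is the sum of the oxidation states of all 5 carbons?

+6

Tallying each carbon's bonds:
C1: 1C, 2Cl, 1I → 0 + 2 + 1 = +3
C2: 2C, 1H, 1F → 0 − 1 + 1 = 0
C3: 2C, 1H, 1F → 0 − 1 + 1 = 0
C4: 2C, 1N, 1Cl → 0 + 1 + 1 = +2
C5: 1C, 1H, 1N, 1Br → 0 − 1 + 1 + 1 = +1
Sum = +3 + 0 + 0 + 2 + 1 = +6.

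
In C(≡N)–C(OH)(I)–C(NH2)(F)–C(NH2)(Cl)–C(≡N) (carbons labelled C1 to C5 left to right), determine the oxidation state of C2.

+2

C2 has one bond to C (0), one bond to C (0), one bond to O (+1), one bond to I (+1).
Oxidation state = 0 + 0 + 1 + 1 = +2.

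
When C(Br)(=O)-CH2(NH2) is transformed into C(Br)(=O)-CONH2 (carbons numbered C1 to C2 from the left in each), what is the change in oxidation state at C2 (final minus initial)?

+4

Before: C2 has 1 bond to C, 2 bonds to H, 1 bond to N → oxidation state -1.
After: C2 has 1 bond to C, 2 bonds to O, 1 bond to N → oxidation state +3.
Δ = +3 − (-1) = +4, so this is an oxidation at C2.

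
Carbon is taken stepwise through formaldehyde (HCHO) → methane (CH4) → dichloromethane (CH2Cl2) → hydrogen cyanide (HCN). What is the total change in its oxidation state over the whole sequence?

+2

Carbon oxidation states along the series — formaldehyde: 0, methane: -4, dichloromethane: 0, hydrogen cyanide: +2.
Net change = +2 − (0) = +2.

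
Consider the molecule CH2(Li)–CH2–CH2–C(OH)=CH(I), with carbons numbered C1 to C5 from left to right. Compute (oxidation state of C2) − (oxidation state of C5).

-2

C2: 2C, 2H → 0 − 2 = -2
C5: 2C, 1H, 1I → 0 − 1 + 1 = 0
Difference: -2 − (0) = -2.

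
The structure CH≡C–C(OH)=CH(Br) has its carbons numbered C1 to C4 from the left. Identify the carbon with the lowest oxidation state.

C1

Count +1 for every bond to an atom more electronegative than carbon and −1 for every bond to one less electronegative; C–C bonds are 0. Tallying each carbon:
C1: 3C, 1H → 0 − 1 = -1
C2: 4C → 0 = 0
C3: 3C, 1O → 0 + 1 = +1
C4: 2C, 1H, 1Br → 0 − 1 + 1 = 0
The most reduced carbon is C1 at -1.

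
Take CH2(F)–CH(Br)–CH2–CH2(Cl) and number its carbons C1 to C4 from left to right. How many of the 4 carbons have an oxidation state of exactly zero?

1

Tallying each carbon's bonds:
C1: 1C, 2H, 1F → 0 − 2 + 1 = -1
C2: 2C, 1H, 1Br → 0 − 1 + 1 = 0
C3: 2C, 2H → 0 − 2 = -2
C4: 1C, 2H, 1Cl → 0 − 2 + 1 = -1
1 carbon (C2) meets the condition.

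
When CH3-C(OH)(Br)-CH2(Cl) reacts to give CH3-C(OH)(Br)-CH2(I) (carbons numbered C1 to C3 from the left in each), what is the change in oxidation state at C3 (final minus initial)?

0

Before: C3 has 1 bond to C, 2 bonds to H, 1 bond to Cl → oxidation state -1.
After: C3 has 1 bond to C, 2 bonds to H, 1 bond to I → oxidation state -1.
Δ = -1 − (-1) = 0, so no net redox change at C3.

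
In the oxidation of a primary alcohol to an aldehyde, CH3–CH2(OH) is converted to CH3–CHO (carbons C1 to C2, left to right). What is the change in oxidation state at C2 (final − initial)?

Before: C2 has 1 bond to C, 2 bonds to H, 1 bond to O → oxidation state -1.
After: C2 has 1 bond to C, 1 bond to H, 2 bonds to O → oxidation state +1.
Δ = +1 − (-1) = +2, so this is an oxidation at C2.

+2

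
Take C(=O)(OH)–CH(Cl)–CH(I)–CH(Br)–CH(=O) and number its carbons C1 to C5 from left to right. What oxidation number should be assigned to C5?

C5 has one bond to C (0), one bond to H (-1), a double bond to O (2×+1 = +2).
Oxidation state = 0 − 1 + 2 = +1.

+1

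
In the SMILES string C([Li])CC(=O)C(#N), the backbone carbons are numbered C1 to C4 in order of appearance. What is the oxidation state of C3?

Each bond to a more electronegative atom (O, N, halogen) counts +1, each bond to a less electronegative atom (H, metal, B, Si) counts −1, and each C–C bond counts 0.
C3 has one bond to C (0), one bond to C (0), a double bond to O (2×+1 = +2).
Oxidation state = 0 + 0 + 2 = +2.

+2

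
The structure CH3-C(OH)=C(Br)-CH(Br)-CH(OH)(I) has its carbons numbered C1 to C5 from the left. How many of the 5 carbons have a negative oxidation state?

Bonds to more-electronegative neighbours contribute +1 each, bonds to H or metals contribute −1 each, and C–C bonds contribute 0. Tallying each carbon:
C1: 1C, 3H → 0 − 3 = -3
C2: 3C, 1O → 0 + 1 = +1
C3: 3C, 1Br → 0 + 1 = +1
C4: 2C, 1H, 1Br → 0 − 1 + 1 = 0
C5: 1C, 1H, 1O, 1I → 0 − 1 + 1 + 1 = +1
1 carbon (C1) meets the condition.

1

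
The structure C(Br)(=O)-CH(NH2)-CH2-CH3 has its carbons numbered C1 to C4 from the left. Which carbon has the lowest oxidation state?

C4

Assign +1 per bond to O/N/halogen, −1 per bond to H or an electropositive element, and 0 per bond to carbon. Tallying each carbon:
C1: 1C, 2O, 1Br → 0 + 2 + 1 = +3
C2: 2C, 1H, 1N → 0 − 1 + 1 = 0
C3: 2C, 2H → 0 − 2 = -2
C4: 1C, 3H → 0 − 3 = -3
The most reduced carbon is C4 at -3.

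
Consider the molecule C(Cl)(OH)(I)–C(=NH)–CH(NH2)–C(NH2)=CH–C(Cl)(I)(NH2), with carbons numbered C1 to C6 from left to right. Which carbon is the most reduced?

C5

Count +1 for every bond to an atom more electronegative than carbon and −1 for every bond to one less electronegative; C–C bonds are 0. Tallying each carbon:
C1: 1C, 1O, 1Cl, 1I → 0 + 1 + 1 + 1 = +3
C2: 2C, 2N → 0 + 2 = +2
C3: 2C, 1H, 1N → 0 − 1 + 1 = 0
C4: 3C, 1N → 0 + 1 = +1
C5: 3C, 1H → 0 − 1 = -1
C6: 1C, 1N, 1Cl, 1I → 0 + 1 + 1 + 1 = +3
The most reduced carbon is C5 at -1.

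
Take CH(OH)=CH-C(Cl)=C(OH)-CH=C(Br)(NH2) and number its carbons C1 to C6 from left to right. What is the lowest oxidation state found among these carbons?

-1

Tallying each carbon's bonds:
C1: 2C, 1H, 1O → 0 − 1 + 1 = 0
C2: 3C, 1H → 0 − 1 = -1
C3: 3C, 1Cl → 0 + 1 = +1
C4: 3C, 1O → 0 + 1 = +1
C5: 3C, 1H → 0 − 1 = -1
C6: 2C, 1N, 1Br → 0 + 1 + 1 = +2
The lowest value is -1.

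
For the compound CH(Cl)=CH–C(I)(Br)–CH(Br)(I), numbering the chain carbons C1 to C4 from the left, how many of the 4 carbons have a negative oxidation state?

1

Each bond to a more electronegative atom (O, N, halogen) counts +1, each bond to a less electronegative atom (H, metal, B, Si) counts −1, and each C–C bond counts 0. Tallying each carbon:
C1: 2C, 1H, 1Cl → 0 − 1 + 1 = 0
C2: 3C, 1H → 0 − 1 = -1
C3: 2C, 1Br, 1I → 0 + 1 + 1 = +2
C4: 1C, 1H, 1Br, 1I → 0 − 1 + 1 + 1 = +1
1 carbon (C2) meets the condition.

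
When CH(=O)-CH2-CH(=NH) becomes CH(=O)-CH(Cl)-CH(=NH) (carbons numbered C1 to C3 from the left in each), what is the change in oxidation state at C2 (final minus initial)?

+2

Before: C2 has 2 bonds to C, 2 bonds to H → oxidation state -2.
After: C2 has 2 bonds to C, 1 bond to H, 1 bond to Cl → oxidation state 0.
Δ = 0 − (-2) = +2, so this is an oxidation at C2.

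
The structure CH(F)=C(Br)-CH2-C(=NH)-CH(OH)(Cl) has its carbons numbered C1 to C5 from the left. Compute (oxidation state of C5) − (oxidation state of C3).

+3

C5: 1C, 1H, 1O, 1Cl → 0 − 1 + 1 + 1 = +1
C3: 2C, 2H → 0 − 2 = -2
Difference: +1 − (-2) = +3.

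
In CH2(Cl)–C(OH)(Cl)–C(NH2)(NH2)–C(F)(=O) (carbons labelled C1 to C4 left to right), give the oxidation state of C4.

C4 has one bond to C (0), one bond to F (+1), a double bond to O (2×+1 = +2).
Oxidation state = 0 + 1 + 2 = +3.

+3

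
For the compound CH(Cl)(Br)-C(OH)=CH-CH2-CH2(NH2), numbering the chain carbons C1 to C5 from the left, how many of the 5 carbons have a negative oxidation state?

Count +1 for every bond to an atom more electronegative than carbon and −1 for every bond to one less electronegative; C–C bonds are 0. Tallying each carbon:
C1: 1C, 1H, 1Cl, 1Br → 0 − 1 + 1 + 1 = +1
C2: 3C, 1O → 0 + 1 = +1
C3: 3C, 1H → 0 − 1 = -1
C4: 2C, 2H → 0 − 2 = -2
C5: 1C, 2H, 1N → 0 − 2 + 1 = -1
3 carbons (C3, C4, C5) meet the condition.

3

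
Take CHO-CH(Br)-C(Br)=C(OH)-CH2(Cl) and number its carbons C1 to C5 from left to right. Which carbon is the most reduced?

C5

Tallying each carbon's bonds:
C1: 1C, 1H, 2O → 0 − 1 + 2 = +1
C2: 2C, 1H, 1Br → 0 − 1 + 1 = 0
C3: 3C, 1Br → 0 + 1 = +1
C4: 3C, 1O → 0 + 1 = +1
C5: 1C, 2H, 1Cl → 0 − 2 + 1 = -1
The most reduced carbon is C5 at -1.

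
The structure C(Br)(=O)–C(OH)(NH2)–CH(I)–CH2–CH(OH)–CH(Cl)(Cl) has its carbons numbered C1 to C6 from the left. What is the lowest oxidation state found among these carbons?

Tallying each carbon's bonds:
C1: 1C, 2O, 1Br → 0 + 2 + 1 = +3
C2: 2C, 1O, 1N → 0 + 1 + 1 = +2
C3: 2C, 1H, 1I → 0 − 1 + 1 = 0
C4: 2C, 2H → 0 − 2 = -2
C5: 2C, 1H, 1O → 0 − 1 + 1 = 0
C6: 1C, 1H, 2Cl → 0 − 1 + 2 = +1
The lowest value is -2.

-2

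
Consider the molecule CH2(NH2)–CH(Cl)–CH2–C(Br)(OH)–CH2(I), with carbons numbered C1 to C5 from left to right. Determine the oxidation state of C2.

Count +1 for every bond to an atom more electronegative than carbon and −1 for every bond to one less electronegative; C–C bonds are 0.
C2 has one bond to C (0), one bond to C (0), one bond to H (-1), one bond to Cl (+1).
Oxidation state = 0 + 0 − 1 + 1 = 0.

0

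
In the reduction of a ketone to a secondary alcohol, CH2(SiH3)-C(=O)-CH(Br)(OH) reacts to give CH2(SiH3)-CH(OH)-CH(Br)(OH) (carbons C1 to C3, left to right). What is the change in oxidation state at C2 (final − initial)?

Before: C2 has 2 bonds to C, 2 bonds to O → oxidation state +2.
After: C2 has 2 bonds to C, 1 bond to H, 1 bond to O → oxidation state 0.
Δ = 0 − (+2) = -2, so this is a reduction at C2.

-2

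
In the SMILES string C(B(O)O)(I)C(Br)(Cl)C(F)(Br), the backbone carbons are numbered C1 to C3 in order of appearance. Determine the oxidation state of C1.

Bonds to more-electronegative neighbours contribute +1 each, bonds to H or metals contribute −1 each, and C–C bonds contribute 0.
C1 has one bond to C (0), one bond to B (-1), one bond to I (+1), one bond to H (-1).
Oxidation state = 0 − 1 + 1 − 1 = -1.

-1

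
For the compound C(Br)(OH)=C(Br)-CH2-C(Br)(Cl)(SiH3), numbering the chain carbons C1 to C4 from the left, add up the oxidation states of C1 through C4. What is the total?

Tallying each carbon's bonds:
C1: 2C, 1O, 1Br → 0 + 1 + 1 = +2
C2: 3C, 1Br → 0 + 1 = +1
C3: 2C, 2H → 0 − 2 = -2
C4: 1C, 1Cl, 1Br, 1Si → 0 + 1 + 1 − 1 = +1
Sum = +2 + 1 − 2 + 1 = +2.

+2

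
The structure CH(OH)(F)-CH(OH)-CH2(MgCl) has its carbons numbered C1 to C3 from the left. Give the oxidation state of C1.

Bonds to more-electronegative neighbours contribute +1 each, bonds to H or metals contribute −1 each, and C–C bonds contribute 0.
C1 has one bond to C (0), one bond to O (+1), one bond to H (-1), one bond to F (+1).
Oxidation state = 0 + 1 − 1 + 1 = +1.

+1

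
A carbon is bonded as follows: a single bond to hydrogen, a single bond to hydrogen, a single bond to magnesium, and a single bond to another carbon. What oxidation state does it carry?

Assign +1 per bond to O/N/halogen, −1 per bond to H or an electropositive element, and 0 per bond to carbon.
The carbon has one bond to C (0), one bond to H (-1), one bond to Mg (-1), one bond to H (-1).
Oxidation state = 0 − 1 − 1 − 1 = -3.

-3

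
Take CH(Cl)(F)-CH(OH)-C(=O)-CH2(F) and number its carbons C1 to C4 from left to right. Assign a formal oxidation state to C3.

Each bond to a more electronegative atom (O, N, halogen) counts +1, each bond to a less electronegative atom (H, metal, B, Si) counts −1, and each C–C bond counts 0.
C3 has one bond to C (0), one bond to C (0), a double bond to O (2×+1 = +2).
Oxidation state = 0 + 0 + 2 = +2.

+2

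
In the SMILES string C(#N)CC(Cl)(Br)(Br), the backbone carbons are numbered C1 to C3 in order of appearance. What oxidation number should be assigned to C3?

Each bond to a more electronegative atom (O, N, halogen) counts +1, each bond to a less electronegative atom (H, metal, B, Si) counts −1, and each C–C bond counts 0.
C3 has one bond to C (0), one bond to Cl (+1), one bond to Br (+1), one bond to Br (+1).
Oxidation state = 0 + 1 + 1 + 1 = +3.

+3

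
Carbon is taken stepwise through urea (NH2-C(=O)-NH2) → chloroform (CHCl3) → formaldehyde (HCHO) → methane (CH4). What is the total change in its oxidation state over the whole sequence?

Carbon oxidation states along the series — urea: +4, chloroform: +2, formaldehyde: 0, methane: -4.
Net change = -4 − (+4) = -8.

-8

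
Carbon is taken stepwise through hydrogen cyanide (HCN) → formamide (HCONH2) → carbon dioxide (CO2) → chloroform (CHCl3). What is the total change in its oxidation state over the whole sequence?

Carbon oxidation states along the series — hydrogen cyanide: +2, formamide: +2, carbon dioxide: +4, chloroform: +2.
Net change = +2 − (+2) = 0.

0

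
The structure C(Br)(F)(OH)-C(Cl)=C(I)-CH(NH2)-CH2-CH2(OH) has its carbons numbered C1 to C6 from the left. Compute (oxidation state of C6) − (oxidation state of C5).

+1

C6: 1C, 2H, 1O → 0 − 2 + 1 = -1
C5: 2C, 2H → 0 − 2 = -2
Difference: -1 − (-2) = +1.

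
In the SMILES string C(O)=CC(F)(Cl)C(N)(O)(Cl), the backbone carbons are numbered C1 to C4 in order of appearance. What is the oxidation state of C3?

C3 has one bond to C (0), one bond to C (0), one bond to F (+1), one bond to Cl (+1).
Oxidation state = 0 + 0 + 1 + 1 = +2.

+2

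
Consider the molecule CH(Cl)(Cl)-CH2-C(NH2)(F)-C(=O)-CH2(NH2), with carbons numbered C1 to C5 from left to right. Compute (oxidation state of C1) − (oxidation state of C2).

C1: 1C, 1H, 2Cl → 0 − 1 + 2 = +1
C2: 2C, 2H → 0 − 2 = -2
Difference: +1 − (-2) = +3.

+3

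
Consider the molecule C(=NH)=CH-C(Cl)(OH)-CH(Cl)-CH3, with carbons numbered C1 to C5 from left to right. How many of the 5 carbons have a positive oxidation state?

2

Each bond to a more electronegative atom (O, N, halogen) counts +1, each bond to a less electronegative atom (H, metal, B, Si) counts −1, and each C–C bond counts 0. Tallying each carbon:
C1: 2C, 2N → 0 + 2 = +2
C2: 3C, 1H → 0 − 1 = -1
C3: 2C, 1O, 1Cl → 0 + 1 + 1 = +2
C4: 2C, 1H, 1Cl → 0 − 1 + 1 = 0
C5: 1C, 3H → 0 − 3 = -3
2 carbons (C1, C3) meet the condition.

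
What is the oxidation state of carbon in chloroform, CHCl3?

Bonds to more-electronegative neighbours contribute +1 each, bonds to H or metals contribute −1 each, and C–C bonds contribute 0.
The carbon has one bond to H (-1), one bond to Cl (+1), one bond to Cl (+1), one bond to Cl (+1).
Oxidation state = -1 + 1 + 1 + 1 = +2.

+2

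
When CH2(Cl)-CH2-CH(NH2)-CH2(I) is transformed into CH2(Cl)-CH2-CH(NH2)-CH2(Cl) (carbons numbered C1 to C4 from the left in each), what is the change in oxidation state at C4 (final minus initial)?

0

Before: C4 has 1 bond to C, 2 bonds to H, 1 bond to I → oxidation state -1.
After: C4 has 1 bond to C, 2 bonds to H, 1 bond to Cl → oxidation state -1.
Δ = -1 − (-1) = 0, so no net redox change at C4.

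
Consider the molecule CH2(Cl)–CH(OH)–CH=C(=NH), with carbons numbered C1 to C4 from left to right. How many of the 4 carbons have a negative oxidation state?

Tallying each carbon's bonds:
C1: 1C, 2H, 1Cl → 0 − 2 + 1 = -1
C2: 2C, 1H, 1O → 0 − 1 + 1 = 0
C3: 3C, 1H → 0 − 1 = -1
C4: 2C, 2N → 0 + 2 = +2
2 carbons (C1, C3) meet the condition.

2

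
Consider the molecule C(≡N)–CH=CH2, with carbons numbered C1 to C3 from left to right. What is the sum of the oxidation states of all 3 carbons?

0

Tallying each carbon's bonds:
C1: 1C, 3N → 0 + 3 = +3
C2: 3C, 1H → 0 − 1 = -1
C3: 2C, 2H → 0 − 2 = -2
Sum = +3 − 1 − 2 = 0.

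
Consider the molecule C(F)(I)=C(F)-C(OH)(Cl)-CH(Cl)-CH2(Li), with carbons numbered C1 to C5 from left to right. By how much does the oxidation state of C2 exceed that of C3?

C2: 3C, 1F → 0 + 1 = +1
C3: 2C, 1O, 1Cl → 0 + 1 + 1 = +2
Difference: +1 − (+2) = -1.

-1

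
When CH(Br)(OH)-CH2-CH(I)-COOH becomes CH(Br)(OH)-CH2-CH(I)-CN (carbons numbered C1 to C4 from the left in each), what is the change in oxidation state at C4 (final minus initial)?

Before: C4 has 1 bond to C, 3 bonds to O → oxidation state +3.
After: C4 has 1 bond to C, 3 bonds to N → oxidation state +3.
Δ = +3 − (+3) = 0, so no net redox change at C4.

0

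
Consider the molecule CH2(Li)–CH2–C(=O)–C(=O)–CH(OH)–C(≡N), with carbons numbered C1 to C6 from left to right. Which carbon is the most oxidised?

C6

Count +1 for every bond to an atom more electronegative than carbon and −1 for every bond to one less electronegative; C–C bonds are 0. Tallying each carbon:
C1: 1C, 2H, 1Li → 0 − 2 − 1 = -3
C2: 2C, 2H → 0 − 2 = -2
C3: 2C, 2O → 0 + 2 = +2
C4: 2C, 2O → 0 + 2 = +2
C5: 2C, 1H, 1O → 0 − 1 + 1 = 0
C6: 1C, 3N → 0 + 3 = +3
The most oxidised carbon is C6 at +3.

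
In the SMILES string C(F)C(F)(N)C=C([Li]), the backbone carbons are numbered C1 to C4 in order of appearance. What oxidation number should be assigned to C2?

Each bond to a more electronegative atom (O, N, halogen) counts +1, each bond to a less electronegative atom (H, metal, B, Si) counts −1, and each C–C bond counts 0.
C2 has one bond to C (0), one bond to C (0), one bond to F (+1), one bond to N (+1).
Oxidation state = 0 + 0 + 1 + 1 = +2.

+2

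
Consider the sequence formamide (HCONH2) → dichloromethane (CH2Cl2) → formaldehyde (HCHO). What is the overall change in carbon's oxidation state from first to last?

-2

Carbon oxidation states along the series — formamide: +2, dichloromethane: 0, formaldehyde: 0.
Net change = 0 − (+2) = -2.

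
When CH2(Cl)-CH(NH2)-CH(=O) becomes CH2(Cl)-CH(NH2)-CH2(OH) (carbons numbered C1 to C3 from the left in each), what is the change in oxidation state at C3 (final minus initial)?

-2

Before: C3 has 1 bond to C, 1 bond to H, 2 bonds to O → oxidation state +1.
After: C3 has 1 bond to C, 2 bonds to H, 1 bond to O → oxidation state -1.
Δ = -1 − (+1) = -2, so this is a reduction at C3.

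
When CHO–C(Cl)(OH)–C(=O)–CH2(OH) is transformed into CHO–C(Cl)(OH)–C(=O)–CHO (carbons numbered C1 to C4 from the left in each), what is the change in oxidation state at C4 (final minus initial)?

Before: C4 has 1 bond to C, 2 bonds to H, 1 bond to O → oxidation state -1.
After: C4 has 1 bond to C, 1 bond to H, 2 bonds to O → oxidation state +1.
Δ = +1 − (-1) = +2, so this is an oxidation at C4.

+2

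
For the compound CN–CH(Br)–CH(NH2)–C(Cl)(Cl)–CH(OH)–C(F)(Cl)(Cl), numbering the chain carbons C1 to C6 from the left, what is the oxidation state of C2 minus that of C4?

C2: 2C, 1H, 1Br → 0 − 1 + 1 = 0
C4: 2C, 2Cl → 0 + 2 = +2
Difference: 0 − (+2) = -2.

-2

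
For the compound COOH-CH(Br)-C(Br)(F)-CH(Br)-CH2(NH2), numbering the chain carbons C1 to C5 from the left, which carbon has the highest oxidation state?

C1

Tallying each carbon's bonds:
C1: 1C, 3O → 0 + 3 = +3
C2: 2C, 1H, 1Br → 0 − 1 + 1 = 0
C3: 2C, 1F, 1Br → 0 + 1 + 1 = +2
C4: 2C, 1H, 1Br → 0 − 1 + 1 = 0
C5: 1C, 2H, 1N → 0 − 2 + 1 = -1
The most oxidised carbon is C1 at +3.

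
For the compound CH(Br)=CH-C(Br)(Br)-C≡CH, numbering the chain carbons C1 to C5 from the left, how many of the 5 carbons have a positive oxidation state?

Tallying each carbon's bonds:
C1: 2C, 1H, 1Br → 0 − 1 + 1 = 0
C2: 3C, 1H → 0 − 1 = -1
C3: 2C, 2Br → 0 + 2 = +2
C4: 4C → 0 = 0
C5: 3C, 1H → 0 − 1 = -1
1 carbon (C3) meets the condition.

1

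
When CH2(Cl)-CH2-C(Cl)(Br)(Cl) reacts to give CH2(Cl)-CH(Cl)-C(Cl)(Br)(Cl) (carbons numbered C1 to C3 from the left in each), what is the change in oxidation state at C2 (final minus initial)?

+2

Before: C2 has 2 bonds to C, 2 bonds to H → oxidation state -2.
After: C2 has 2 bonds to C, 1 bond to H, 1 bond to Cl → oxidation state 0.
Δ = 0 − (-2) = +2, so this is an oxidation at C2.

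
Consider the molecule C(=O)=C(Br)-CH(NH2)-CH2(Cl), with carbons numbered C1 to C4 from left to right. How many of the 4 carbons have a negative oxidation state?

1

Tallying each carbon's bonds:
C1: 2C, 2O → 0 + 2 = +2
C2: 3C, 1Br → 0 + 1 = +1
C3: 2C, 1H, 1N → 0 − 1 + 1 = 0
C4: 1C, 2H, 1Cl → 0 − 2 + 1 = -1
1 carbon (C4) meets the condition.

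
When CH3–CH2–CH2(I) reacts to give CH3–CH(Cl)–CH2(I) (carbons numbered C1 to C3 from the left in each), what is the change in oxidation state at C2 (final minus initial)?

Before: C2 has 2 bonds to C, 2 bonds to H → oxidation state -2.
After: C2 has 2 bonds to C, 1 bond to H, 1 bond to Cl → oxidation state 0.
Δ = 0 − (-2) = +2, so this is an oxidation at C2.

+2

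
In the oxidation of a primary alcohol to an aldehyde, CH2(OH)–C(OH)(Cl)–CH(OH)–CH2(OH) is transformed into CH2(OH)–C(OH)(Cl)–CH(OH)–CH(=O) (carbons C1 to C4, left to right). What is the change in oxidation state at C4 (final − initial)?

+2

Before: C4 has 1 bond to C, 2 bonds to H, 1 bond to O → oxidation state -1.
After: C4 has 1 bond to C, 1 bond to H, 2 bonds to O → oxidation state +1.
Δ = +1 − (-1) = +2, so this is an oxidation at C4.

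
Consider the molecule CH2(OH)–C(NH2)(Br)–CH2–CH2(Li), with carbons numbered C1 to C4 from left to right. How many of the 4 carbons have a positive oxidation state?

Count +1 for every bond to an atom more electronegative than carbon and −1 for every bond to one less electronegative; C–C bonds are 0. Tallying each carbon:
C1: 1C, 2H, 1O → 0 − 2 + 1 = -1
C2: 2C, 1N, 1Br → 0 + 1 + 1 = +2
C3: 2C, 2H → 0 − 2 = -2
C4: 1C, 2H, 1Li → 0 − 2 − 1 = -3
1 carbon (C2) meets the condition.

1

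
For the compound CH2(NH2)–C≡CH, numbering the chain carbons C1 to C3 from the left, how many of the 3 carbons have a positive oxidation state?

Assign +1 per bond to O/N/halogen, −1 per bond to H or an electropositive element, and 0 per bond to carbon. Tallying each carbon:
C1: 1C, 2H, 1N → 0 − 2 + 1 = -1
C2: 4C → 0 = 0
C3: 3C, 1H → 0 − 1 = -1
0 carbons meet the condition.

0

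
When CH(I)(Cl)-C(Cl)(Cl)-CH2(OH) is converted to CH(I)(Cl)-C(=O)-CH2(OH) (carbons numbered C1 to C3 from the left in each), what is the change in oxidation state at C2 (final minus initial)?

0

Before: C2 has 2 bonds to C, 2 bonds to Cl → oxidation state +2.
After: C2 has 2 bonds to C, 2 bonds to O → oxidation state +2.
Δ = +2 − (+2) = 0, so no net redox change at C2.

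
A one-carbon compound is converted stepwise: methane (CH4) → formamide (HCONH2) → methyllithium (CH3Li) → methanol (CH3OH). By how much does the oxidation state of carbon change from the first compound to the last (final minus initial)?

Carbon oxidation states along the series — methane: -4, formamide: +2, methyllithium: -4, methanol: -2.
Net change = -2 − (-4) = +2.

+2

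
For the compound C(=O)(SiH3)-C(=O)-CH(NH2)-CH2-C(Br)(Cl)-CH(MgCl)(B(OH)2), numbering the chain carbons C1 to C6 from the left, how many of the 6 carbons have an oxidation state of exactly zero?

1

Bonds to more-electronegative neighbours contribute +1 each, bonds to H or metals contribute −1 each, and C–C bonds contribute 0. Tallying each carbon:
C1: 1C, 2O, 1Si → 0 + 2 − 1 = +1
C2: 2C, 2O → 0 + 2 = +2
C3: 2C, 1H, 1N → 0 − 1 + 1 = 0
C4: 2C, 2H → 0 − 2 = -2
C5: 2C, 1Cl, 1Br → 0 + 1 + 1 = +2
C6: 1C, 1H, 1Mg, 1B → 0 − 1 − 1 − 1 = -3
1 carbon (C3) meets the condition.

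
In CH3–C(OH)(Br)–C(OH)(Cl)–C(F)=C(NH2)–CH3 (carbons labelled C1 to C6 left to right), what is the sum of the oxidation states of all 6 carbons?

Each bond to a more electronegative atom (O, N, halogen) counts +1, each bond to a less electronegative atom (H, metal, B, Si) counts −1, and each C–C bond counts 0. Tallying each carbon:
C1: 1C, 3H → 0 − 3 = -3
C2: 2C, 1O, 1Br → 0 + 1 + 1 = +2
C3: 2C, 1O, 1Cl → 0 + 1 + 1 = +2
C4: 3C, 1F → 0 + 1 = +1
C5: 3C, 1N → 0 + 1 = +1
C6: 1C, 3H → 0 − 3 = -3
Sum = -3 + 2 + 2 + 1 + 1 − 3 = 0.

0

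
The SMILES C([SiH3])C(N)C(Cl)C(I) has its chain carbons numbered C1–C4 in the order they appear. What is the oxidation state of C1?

-3

C1 has one bond to C (0), one bond to H (-1), one bond to H (-1), one bond to Si (-1).
Oxidation state = 0 − 1 − 1 − 1 = -3.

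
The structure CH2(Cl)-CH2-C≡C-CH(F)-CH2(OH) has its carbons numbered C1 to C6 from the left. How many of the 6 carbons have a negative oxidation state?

3

Tallying each carbon's bonds:
C1: 1C, 2H, 1Cl → 0 − 2 + 1 = -1
C2: 2C, 2H → 0 − 2 = -2
C3: 4C → 0 = 0
C4: 4C → 0 = 0
C5: 2C, 1H, 1F → 0 − 1 + 1 = 0
C6: 1C, 2H, 1O → 0 − 2 + 1 = -1
3 carbons (C1, C2, C6) meet the condition.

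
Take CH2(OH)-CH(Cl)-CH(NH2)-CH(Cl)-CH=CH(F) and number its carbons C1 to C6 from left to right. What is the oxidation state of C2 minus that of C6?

0

C2: 2C, 1H, 1Cl → 0 − 1 + 1 = 0
C6: 2C, 1H, 1F → 0 − 1 + 1 = 0
Difference: 0 − (0) = 0.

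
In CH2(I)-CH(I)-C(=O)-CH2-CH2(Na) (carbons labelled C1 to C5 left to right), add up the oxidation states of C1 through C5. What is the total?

-4

Tallying each carbon's bonds:
C1: 1C, 2H, 1I → 0 − 2 + 1 = -1
C2: 2C, 1H, 1I → 0 − 1 + 1 = 0
C3: 2C, 2O → 0 + 2 = +2
C4: 2C, 2H → 0 − 2 = -2
C5: 1C, 2H, 1Na → 0 − 2 − 1 = -3
Sum = -1 + 0 + 2 − 2 − 3 = -4.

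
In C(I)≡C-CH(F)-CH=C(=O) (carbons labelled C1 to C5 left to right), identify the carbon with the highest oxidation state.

C5

Bonds to more-electronegative neighbours contribute +1 each, bonds to H or metals contribute −1 each, and C–C bonds contribute 0. Tallying each carbon:
C1: 3C, 1I → 0 + 1 = +1
C2: 4C → 0 = 0
C3: 2C, 1H, 1F → 0 − 1 + 1 = 0
C4: 3C, 1H → 0 − 1 = -1
C5: 2C, 2O → 0 + 2 = +2
The most oxidised carbon is C5 at +2.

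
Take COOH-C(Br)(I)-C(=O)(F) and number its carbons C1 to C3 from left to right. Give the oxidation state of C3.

+3

C3 has one bond to C (0), a double bond to O (2×+1 = +2), one bond to F (+1).
Oxidation state = 0 + 2 + 1 = +3.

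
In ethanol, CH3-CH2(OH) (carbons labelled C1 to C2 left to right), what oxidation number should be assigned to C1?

-3

Bonds to more-electronegative neighbours contribute +1 each, bonds to H or metals contribute −1 each, and C–C bonds contribute 0.
C1 has one bond to H (-1), one bond to H (-1), one bond to H (-1), one bond to C (0).
Oxidation state = -1 − 1 − 1 + 0 = -3.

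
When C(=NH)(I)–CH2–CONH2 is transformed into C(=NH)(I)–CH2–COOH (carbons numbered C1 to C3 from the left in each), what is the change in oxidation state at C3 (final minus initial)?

0

Before: C3 has 1 bond to C, 2 bonds to O, 1 bond to N → oxidation state +3.
After: C3 has 1 bond to C, 3 bonds to O → oxidation state +3.
Δ = +3 − (+3) = 0, so no net redox change at C3.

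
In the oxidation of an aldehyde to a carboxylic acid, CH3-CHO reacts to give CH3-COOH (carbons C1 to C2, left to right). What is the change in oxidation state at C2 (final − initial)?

+2

Before: C2 has 1 bond to C, 1 bond to H, 2 bonds to O → oxidation state +1.
After: C2 has 1 bond to C, 3 bonds to O → oxidation state +3.
Δ = +3 − (+1) = +2, so this is an oxidation at C2.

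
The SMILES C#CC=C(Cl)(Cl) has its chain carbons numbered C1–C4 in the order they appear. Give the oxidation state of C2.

C2 has a triple bond to C (3×0 = 0), one bond to C (0).
Oxidation state = 0 + 0 = 0.

0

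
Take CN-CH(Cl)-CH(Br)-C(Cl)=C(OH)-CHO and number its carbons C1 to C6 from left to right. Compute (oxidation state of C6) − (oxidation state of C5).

C6: 1C, 1H, 2O → 0 − 1 + 2 = +1
C5: 3C, 1O → 0 + 1 = +1
Difference: +1 − (+1) = 0.

0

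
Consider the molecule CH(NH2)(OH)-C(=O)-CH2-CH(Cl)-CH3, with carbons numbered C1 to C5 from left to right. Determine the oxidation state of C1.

+1

C1 has one bond to C (0), one bond to N (+1), one bond to H (-1), one bond to O (+1).
Oxidation state = 0 + 1 − 1 + 1 = +1.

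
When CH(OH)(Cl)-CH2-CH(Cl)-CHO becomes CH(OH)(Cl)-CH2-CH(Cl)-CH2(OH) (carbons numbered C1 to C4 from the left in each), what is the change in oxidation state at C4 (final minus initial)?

-2

Before: C4 has 1 bond to C, 1 bond to H, 2 bonds to O → oxidation state +1.
After: C4 has 1 bond to C, 2 bonds to H, 1 bond to O → oxidation state -1.
Δ = -1 − (+1) = -2, so this is a reduction at C4.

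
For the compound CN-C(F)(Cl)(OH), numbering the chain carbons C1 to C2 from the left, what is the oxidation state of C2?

+3

C2 has one bond to C (0), one bond to F (+1), one bond to Cl (+1), one bond to O (+1).
Oxidation state = 0 + 1 + 1 + 1 = +3.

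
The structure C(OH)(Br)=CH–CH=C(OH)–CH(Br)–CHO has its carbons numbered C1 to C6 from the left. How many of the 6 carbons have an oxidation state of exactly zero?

1

Tallying each carbon's bonds:
C1: 2C, 1O, 1Br → 0 + 1 + 1 = +2
C2: 3C, 1H → 0 − 1 = -1
C3: 3C, 1H → 0 − 1 = -1
C4: 3C, 1O → 0 + 1 = +1
C5: 2C, 1H, 1Br → 0 − 1 + 1 = 0
C6: 1C, 1H, 2O → 0 − 1 + 2 = +1
1 carbon (C5) meets the condition.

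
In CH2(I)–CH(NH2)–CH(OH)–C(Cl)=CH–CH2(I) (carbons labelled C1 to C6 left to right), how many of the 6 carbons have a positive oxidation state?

1

Tallying each carbon's bonds:
C1: 1C, 2H, 1I → 0 − 2 + 1 = -1
C2: 2C, 1H, 1N → 0 − 1 + 1 = 0
C3: 2C, 1H, 1O → 0 − 1 + 1 = 0
C4: 3C, 1Cl → 0 + 1 = +1
C5: 3C, 1H → 0 − 1 = -1
C6: 1C, 2H, 1I → 0 − 2 + 1 = -1
1 carbon (C4) meets the condition.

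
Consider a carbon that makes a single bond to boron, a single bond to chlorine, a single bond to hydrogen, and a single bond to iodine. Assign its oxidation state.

0

The carbon has one bond to Cl (+1), one bond to I (+1), one bond to H (-1), one bond to B (-1).
Oxidation state = +1 + 1 − 1 − 1 = 0.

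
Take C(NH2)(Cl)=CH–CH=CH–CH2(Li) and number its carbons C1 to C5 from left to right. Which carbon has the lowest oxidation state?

C5

Count +1 for every bond to an atom more electronegative than carbon and −1 for every bond to one less electronegative; C–C bonds are 0. Tallying each carbon:
C1: 2C, 1N, 1Cl → 0 + 1 + 1 = +2
C2: 3C, 1H → 0 − 1 = -1
C3: 3C, 1H → 0 − 1 = -1
C4: 3C, 1H → 0 − 1 = -1
C5: 1C, 2H, 1Li → 0 − 2 − 1 = -3
The most reduced carbon is C5 at -3.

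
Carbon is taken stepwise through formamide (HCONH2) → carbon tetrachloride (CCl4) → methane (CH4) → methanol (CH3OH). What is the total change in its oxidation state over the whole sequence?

-4

Carbon oxidation states along the series — formamide: +2, carbon tetrachloride: +4, methane: -4, methanol: -2.
Net change = -2 − (+2) = -4.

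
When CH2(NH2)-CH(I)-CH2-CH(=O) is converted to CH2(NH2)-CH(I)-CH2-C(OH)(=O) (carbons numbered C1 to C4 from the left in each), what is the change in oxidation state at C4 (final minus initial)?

Before: C4 has 1 bond to C, 1 bond to H, 2 bonds to O → oxidation state +1.
After: C4 has 1 bond to C, 3 bonds to O → oxidation state +3.
Δ = +3 − (+1) = +2, so this is an oxidation at C4.

+2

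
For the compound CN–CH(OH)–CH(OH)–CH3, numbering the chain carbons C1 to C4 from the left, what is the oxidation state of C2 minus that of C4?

+3

C2: 2C, 1H, 1O → 0 − 1 + 1 = 0
C4: 1C, 3H → 0 − 3 = -3
Difference: 0 − (-3) = +3.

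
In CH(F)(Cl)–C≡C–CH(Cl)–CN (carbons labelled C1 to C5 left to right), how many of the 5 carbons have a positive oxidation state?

Tallying each carbon's bonds:
C1: 1C, 1H, 1F, 1Cl → 0 − 1 + 1 + 1 = +1
C2: 4C → 0 = 0
C3: 4C → 0 = 0
C4: 2C, 1H, 1Cl → 0 − 1 + 1 = 0
C5: 1C, 3N → 0 + 3 = +3
2 carbons (C1, C5) meet the condition.

2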